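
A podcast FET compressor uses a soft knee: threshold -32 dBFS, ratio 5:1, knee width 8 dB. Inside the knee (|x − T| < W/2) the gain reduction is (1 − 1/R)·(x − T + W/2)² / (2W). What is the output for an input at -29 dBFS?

-31.45 dBFS

x − T + W/2 = -29 − (-32) + 4 = 7.
GR = (1 − 1/5) × 7² / 16 = 0.8 × 49 / 16 = 2.45 dB.
Output = -29 − 2.45 = -31.45 dBFS.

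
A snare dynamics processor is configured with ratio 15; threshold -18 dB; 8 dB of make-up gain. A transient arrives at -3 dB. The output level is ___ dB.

Overshoot: -3 − (-18) = 15 dB.
15:1 compression reduces that to 15/15 = 1 dB over.
So the level is -18 + 1 = -17 dB; make-up adds 8 dB, giving -9 dB.

-9 dB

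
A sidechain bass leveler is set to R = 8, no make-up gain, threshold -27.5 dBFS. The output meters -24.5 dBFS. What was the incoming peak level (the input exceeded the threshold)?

-3.5 dBFS

The compressed level sits -24.5 − (-27.5) = 3 dB over threshold.
Before 8:1 compression the overshoot was 3 × 8 = 24 dB, so input = -27.5 + 24 = -3.5 dBFS.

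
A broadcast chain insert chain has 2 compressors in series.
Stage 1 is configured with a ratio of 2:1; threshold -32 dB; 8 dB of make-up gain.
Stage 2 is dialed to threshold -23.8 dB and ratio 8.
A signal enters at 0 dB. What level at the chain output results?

Stage 1: 32 dB above -32 dB, reduced 2:1 to 16 dB above → -16 dB; +8 dB make-up → -8 dB.
Stage 2: 15.8 dB above -23.8 dB, reduced 8:1 to 1.975 dB above → -21.825 dB.

-21.825 dB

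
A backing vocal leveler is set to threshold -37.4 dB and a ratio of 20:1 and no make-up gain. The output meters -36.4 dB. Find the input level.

That's 1 dB above the -37.4 dB threshold.
Input overshoot = R × output overshoot = 20 dB → input = -37.4 + 20 = -17.4 dB.

-17.4 dB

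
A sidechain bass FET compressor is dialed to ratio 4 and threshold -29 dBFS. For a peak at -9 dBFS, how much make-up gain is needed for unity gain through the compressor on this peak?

Overshoot 20 dB → 20/4 = 5 dB after compression, so the compressed level is -29 + 5 = -24 dBFS.
Make-up = target − compressed = -9 − (-24) = 15 dB.

15 dB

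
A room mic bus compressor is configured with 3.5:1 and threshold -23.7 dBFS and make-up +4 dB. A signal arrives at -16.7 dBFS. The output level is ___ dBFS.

-17.7 dBFS

-16.7 dBFS sits 7 dB over threshold.
The 7 dB excess becomes 2 dB after 3.5:1 reduction.
Output = -23.7 + 2 = -21.7 dBFS; make-up adds 4 dB, giving -17.7 dBFS.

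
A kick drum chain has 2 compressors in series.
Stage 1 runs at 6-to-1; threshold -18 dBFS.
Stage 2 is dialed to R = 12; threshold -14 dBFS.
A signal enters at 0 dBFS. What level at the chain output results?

-15 dBFS

Stage 1: 18 dB above -18 dBFS, reduced 6:1 to 3 dB above → -15 dBFS.
Stage 2: -15 dBFS is at or below the -14 dBFS threshold — no compression; output -15 dBFS.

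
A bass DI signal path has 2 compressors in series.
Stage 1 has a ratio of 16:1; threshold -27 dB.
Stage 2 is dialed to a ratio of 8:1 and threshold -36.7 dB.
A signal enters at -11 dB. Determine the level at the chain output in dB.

Stage 1: overshoot 16 dB → 16/16 = 1 dB → -26 dB.
Stage 2: 10.7 dB above -36.7 dB, reduced 8:1 to 1.3375 dB above → -35.3625 dB.

-35.3625 dB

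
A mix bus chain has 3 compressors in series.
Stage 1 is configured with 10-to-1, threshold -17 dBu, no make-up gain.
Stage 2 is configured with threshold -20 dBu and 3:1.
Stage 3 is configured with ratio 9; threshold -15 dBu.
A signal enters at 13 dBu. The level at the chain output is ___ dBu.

-18 dBu

Stage 1: 30 dB above -17 dBu, reduced 10:1 to 3 dB above → -14 dBu.
Stage 2: -14 dBu is 6 dB over -20 dBu; at 3:1 that becomes 2 dB over, giving -18 dBu.
Stage 3: -18 dBu is at or below the -15 dBu threshold — no compression; output -18 dBu.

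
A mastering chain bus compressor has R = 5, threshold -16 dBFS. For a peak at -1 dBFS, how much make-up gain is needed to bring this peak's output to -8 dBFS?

The peak compresses to -16 + 15/5 = -13 dBFS.
To reach -8 dBFS requires -8 − (-13) = 5 dB of make-up.

5 dB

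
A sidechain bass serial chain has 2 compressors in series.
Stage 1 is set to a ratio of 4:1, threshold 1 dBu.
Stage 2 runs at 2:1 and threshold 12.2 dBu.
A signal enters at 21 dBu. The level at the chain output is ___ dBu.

6 dBu

Stage 1: 21 dBu is 20 dB over 1 dBu; at 4:1 that becomes 5 dB over, giving 6 dBu.
Stage 2: below threshold (6 ≤ 12.2); passes unchanged; output 6 dBu.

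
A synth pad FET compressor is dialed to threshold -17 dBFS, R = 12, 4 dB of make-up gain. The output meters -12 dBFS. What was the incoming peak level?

Stripping the +4 dB make-up gives -16 dBFS at the gain stage.
That's 1 dB above the -17 dBFS threshold.
Input overshoot = R × output overshoot = 12 dB → input = -17 + 12 = -5 dBFS.

-5 dBFS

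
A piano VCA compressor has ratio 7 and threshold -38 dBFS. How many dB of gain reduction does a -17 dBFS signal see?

The signal is 21 dB above threshold.
After 7:1 compression the overshoot becomes 21/7 = 3 dB.
GR = overshoot in − overshoot out = 21 − 3 = 18 dB.

18 dB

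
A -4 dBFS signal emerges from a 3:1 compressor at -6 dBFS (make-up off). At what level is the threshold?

-7 dBFS

Gain reduction = -4 − (-6) = 2 dB; output overshoot = GR / (R − 1) = 2 / 2 = 1 dB.
Threshold = output − output overshoot = -6 − 1 = -7 dBFS.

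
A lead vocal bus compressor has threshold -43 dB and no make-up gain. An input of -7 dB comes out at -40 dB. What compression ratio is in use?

Input overshoot = -7 − (-43) = 36 dB; output overshoot = -40 − (-43) = 3 dB.
Ratio = 36 / 3 = 12.

12:1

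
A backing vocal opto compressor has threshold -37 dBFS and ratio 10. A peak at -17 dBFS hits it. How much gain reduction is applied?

The signal is 20 dB above threshold.
After 10:1 compression the overshoot becomes 20/10 = 2 dB.
So the signal is attenuated by 20 − 2 = 18 dB.

18 dB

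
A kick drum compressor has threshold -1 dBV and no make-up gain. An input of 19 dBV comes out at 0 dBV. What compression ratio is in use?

Input overshoot = 19 − (-1) = 20 dB; output overshoot = 0 − (-1) = 1 dB.
Ratio = 20 / 1 = 20.

20:1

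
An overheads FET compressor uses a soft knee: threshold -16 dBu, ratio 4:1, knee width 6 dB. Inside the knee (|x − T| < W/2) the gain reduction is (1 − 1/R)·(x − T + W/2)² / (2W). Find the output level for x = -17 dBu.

x − T + W/2 = -17 − (-16) + 3 = 2.
GR = (1 − 1/4) × 2² / 12 = 0.75 × 4 / 12 = 0.25 dB.
Output = -17 − 0.25 = -17.25 dBu.

-17.25 dBu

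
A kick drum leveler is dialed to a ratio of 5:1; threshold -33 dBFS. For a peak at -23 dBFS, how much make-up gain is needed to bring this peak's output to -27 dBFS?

4 dB

Overshoot 10 dB → 10/5 = 2 dB after compression, so the compressed level is -33 + 2 = -31 dBFS.
Make-up = target − compressed = -27 − (-31) = 4 dB.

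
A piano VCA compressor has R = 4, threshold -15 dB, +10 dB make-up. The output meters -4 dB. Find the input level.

-11 dB

Remove make-up: -4 − 10 = -14 dB.
Post-compression overshoot = -14 − (-15) = 1 dB.
Undo the ratio: input overshoot = 1 × 4 = 4 dB, giving input = -11 dB.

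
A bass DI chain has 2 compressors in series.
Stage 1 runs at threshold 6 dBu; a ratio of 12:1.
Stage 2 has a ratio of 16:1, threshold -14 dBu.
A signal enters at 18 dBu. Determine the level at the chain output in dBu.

-12.6875 dBu

Stage 1: 18 dBu is 12 dB over 6 dBu; at 12:1 that becomes 1 dB over, giving 7 dBu.
Stage 2: 7 dBu is 21 dB over -14 dBu; at 16:1 that becomes 1.3125 dB over, giving -12.6875 dBu.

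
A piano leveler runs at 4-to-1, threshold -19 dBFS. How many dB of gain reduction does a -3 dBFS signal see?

12 dB

The signal is 16 dB above threshold.
After 4:1 compression the overshoot becomes 16/4 = 4 dB.
So the signal is attenuated by 16 − 4 = 12 dB.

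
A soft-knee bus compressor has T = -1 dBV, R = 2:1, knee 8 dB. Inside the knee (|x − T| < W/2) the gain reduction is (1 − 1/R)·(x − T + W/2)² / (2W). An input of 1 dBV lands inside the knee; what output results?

x − T + W/2 = 1 − (-1) + 4 = 6.
GR = (1 − 1/2) × 6² / 16 = 0.5 × 36 / 16 = 1.125 dB.
Output = 1 − 1.125 = -0.125 dBV.

-0.125 dBV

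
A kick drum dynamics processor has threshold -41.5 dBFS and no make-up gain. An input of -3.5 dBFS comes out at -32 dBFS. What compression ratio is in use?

4:1

Input overshoot = -3.5 − (-41.5) = 38 dB; output overshoot = -32 − (-41.5) = 9.5 dB.
Ratio = 38 / 9.5 = 4.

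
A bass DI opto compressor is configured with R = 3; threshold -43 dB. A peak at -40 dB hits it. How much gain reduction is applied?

2 dB

-40 dB exceeds the threshold by 3 dB.
At 3:1, output sits 3/3 = 1 dB above threshold.
Gain reduction = 3 − 1 = 2 dB.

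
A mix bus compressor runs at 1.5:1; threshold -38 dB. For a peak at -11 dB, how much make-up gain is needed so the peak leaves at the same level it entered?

The peak compresses to -38 + 27/1.5 = -20 dB.
To reach -11 dB requires -11 − (-20) = 9 dB of make-up.

9 dB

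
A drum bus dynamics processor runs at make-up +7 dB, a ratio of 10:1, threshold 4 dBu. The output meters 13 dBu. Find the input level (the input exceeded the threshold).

24 dBu

Stripping the +7 dB make-up gives 6 dBu at the gain stage.
The compressed level sits 6 − 4 = 2 dB over threshold.
Input overshoot = R × output overshoot = 20 dB → input = 4 + 20 = 24 dBu.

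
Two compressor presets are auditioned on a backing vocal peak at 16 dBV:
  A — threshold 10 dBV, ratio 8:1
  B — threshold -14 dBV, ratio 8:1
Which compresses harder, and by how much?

B, by 21 dB

A: 6 dB over, compressed to 0.75 dB over, so 5.25 dB of GR.
B: 30 dB over, compressed to 3.75 dB over, so 26.25 dB of GR.
Difference: 21 dB in favour of B.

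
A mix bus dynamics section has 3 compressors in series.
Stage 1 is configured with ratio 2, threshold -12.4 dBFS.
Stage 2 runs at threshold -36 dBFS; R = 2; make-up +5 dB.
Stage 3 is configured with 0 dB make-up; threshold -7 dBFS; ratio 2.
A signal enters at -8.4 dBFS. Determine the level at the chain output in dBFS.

Stage 1: 4 dB above -12.4 dBFS, reduced 2:1 to 2 dB above → -10.4 dBFS.
Stage 2: -10.4 dBFS is 25.6 dB over -36 dBFS; at 2:1 that becomes 12.8 dB over, giving -23.2 dBFS; +5 dB make-up → -18.2 dBFS.
Stage 3: below threshold (-18.2 ≤ -7); passes unchanged; output -18.2 dBFS.

-18.2 dBFS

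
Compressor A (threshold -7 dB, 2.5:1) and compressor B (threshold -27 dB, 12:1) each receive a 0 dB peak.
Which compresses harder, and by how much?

B, by 20.55 dB

A: 7 dB over, compressed to 2.8 dB over, so 4.2 dB of GR.
B: 27 dB over, compressed to 2.25 dB over, so 24.75 dB of GR.
B reduces 20.55 dB more.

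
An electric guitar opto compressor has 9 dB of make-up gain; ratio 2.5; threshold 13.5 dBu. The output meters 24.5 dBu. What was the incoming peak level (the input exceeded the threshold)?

Stripping the +9 dB make-up gives 15.5 dBu at the gain stage.
The compressed level sits 15.5 − 13.5 = 2 dB over threshold.
Before 2.5:1 compression the overshoot was 2 × 2.5 = 5 dB, so input = 13.5 + 5 = 18.5 dBu.

18.5 dBu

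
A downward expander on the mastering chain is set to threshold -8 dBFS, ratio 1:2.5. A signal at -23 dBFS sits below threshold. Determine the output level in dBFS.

-45.5 dBFS

Undershoot = (-8) − (-23) = 15 dB.
At 1:2.5, that expands to 37.5 dB under threshold.
Output = -8 − 37.5 = -45.5 dBFS.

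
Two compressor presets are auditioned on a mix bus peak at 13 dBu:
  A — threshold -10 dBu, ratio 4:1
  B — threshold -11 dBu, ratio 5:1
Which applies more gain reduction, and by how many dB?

A: 23 dB over, compressed to 5.75 dB over, so 17.25 dB of GR.
B: 24 dB over, compressed to 4.8 dB over, so 19.2 dB of GR.
Difference: 1.95 dB in favour of B.

B, by 1.95 dB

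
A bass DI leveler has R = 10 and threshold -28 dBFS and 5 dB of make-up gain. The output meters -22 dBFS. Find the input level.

-18 dBFS

Before make-up, the level was -22 − 5 = -27 dBFS.
Post-compression overshoot = -27 − (-28) = 1 dB.
Input overshoot = R × output overshoot = 10 dB → input = -28 + 10 = -18 dBFS.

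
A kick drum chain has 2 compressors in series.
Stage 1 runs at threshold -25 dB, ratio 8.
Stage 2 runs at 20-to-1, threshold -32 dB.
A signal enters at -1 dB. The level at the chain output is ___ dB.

-31.5 dB

Stage 1: overshoot 24 dB → 24/8 = 3 dB → -22 dB.
Stage 2: overshoot 10 dB → 10/20 = 0.5 dB → -31.5 dB.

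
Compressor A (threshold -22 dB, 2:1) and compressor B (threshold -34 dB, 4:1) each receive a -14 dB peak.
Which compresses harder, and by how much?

B, by 11 dB

A: 8 dB over, compressed to 4 dB over, so 4 dB of GR.
B: 20 dB over, compressed to 5 dB over, so 15 dB of GR.
B reduces 11 dB more.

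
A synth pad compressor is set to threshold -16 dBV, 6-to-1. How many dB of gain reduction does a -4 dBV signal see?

10 dB

The signal is 12 dB above threshold.
A 6:1 ratio leaves 2 dB of that excess.
Gain reduction = 12 − 2 = 10 dB.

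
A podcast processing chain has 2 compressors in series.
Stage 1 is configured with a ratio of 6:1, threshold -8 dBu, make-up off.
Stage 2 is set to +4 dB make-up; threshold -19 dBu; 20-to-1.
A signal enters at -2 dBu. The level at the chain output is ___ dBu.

-14.4 dBu

Stage 1: 6 dB above -8 dBu, reduced 6:1 to 1 dB above → -7 dBu.
Stage 2: 12 dB above -19 dBu, reduced 20:1 to 0.6 dB above → -18.4 dBu; +4 dB make-up → -14.4 dBu.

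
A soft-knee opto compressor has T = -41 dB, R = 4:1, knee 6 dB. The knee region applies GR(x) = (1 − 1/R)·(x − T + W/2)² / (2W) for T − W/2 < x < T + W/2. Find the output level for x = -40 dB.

-41 dB

x − T + W/2 = -40 − (-41) + 3 = 4.
GR = (1 − 1/4) × 4² / 12 = 0.75 × 16 / 12 = 1 dB.
Output = -40 − 1 = -41 dB.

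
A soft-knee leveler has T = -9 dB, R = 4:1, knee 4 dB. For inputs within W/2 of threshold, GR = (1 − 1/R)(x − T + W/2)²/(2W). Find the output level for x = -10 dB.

x − T + W/2 = -10 − (-9) + 2 = 1.
GR = (1 − 1/4) × 1² / 8 = 0.75 × 1 / 8 = 0.09375 dB.
Output = -10 − 0.09375 = -10.09375 dB.

-10.09375 dB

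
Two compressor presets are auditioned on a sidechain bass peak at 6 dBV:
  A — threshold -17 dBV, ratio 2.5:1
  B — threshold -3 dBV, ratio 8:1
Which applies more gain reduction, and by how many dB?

A, by 5.925 dB

A: GR = 23 − 23/2.5 = 13.8 dB.
B: GR = 9 − 9/8 = 7.875 dB.
Difference: 5.925 dB in favour of A.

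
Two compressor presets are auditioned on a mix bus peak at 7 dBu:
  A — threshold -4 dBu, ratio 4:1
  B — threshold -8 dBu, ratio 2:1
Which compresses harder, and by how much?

A: GR = 11 − 11/4 = 8.25 dB.
B: GR = 15 − 15/2 = 7.5 dB.
A applies 0.75 dB more gain reduction.

A, by 0.75 dB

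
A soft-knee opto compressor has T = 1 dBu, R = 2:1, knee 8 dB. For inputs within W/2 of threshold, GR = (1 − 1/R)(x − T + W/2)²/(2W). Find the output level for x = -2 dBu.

-2.03125 dBu

x − T + W/2 = -2 − 1 + 4 = 1.
GR = (1 − 1/2) × 1² / 16 = 0.5 × 1 / 16 = 0.03125 dB.
Output = -2 − 0.03125 = -2.03125 dBu.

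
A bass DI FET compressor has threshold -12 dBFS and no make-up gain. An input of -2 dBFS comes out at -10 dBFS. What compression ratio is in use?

5:1

Input overshoot = -2 − (-12) = 10 dB; output overshoot = -10 − (-12) = 2 dB.
Ratio = 10 / 2 = 5.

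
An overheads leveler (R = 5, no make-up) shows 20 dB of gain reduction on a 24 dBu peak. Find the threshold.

Input is 25 dB above T (since output overshoot × R = input overshoot: (4 − T)·5 = 24 − T gives T = -1 dBu).
Check: -1 + (24 − (-1))/5 = -1 + 5 = 4 dBu. ✓

-1 dBu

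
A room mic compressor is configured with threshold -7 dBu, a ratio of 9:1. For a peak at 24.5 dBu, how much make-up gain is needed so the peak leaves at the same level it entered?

28 dB

The peak compresses to -7 + 31.5/9 = -3.5 dBu.
To reach 24.5 dBu requires 24.5 − (-3.5) = 28 dB of make-up.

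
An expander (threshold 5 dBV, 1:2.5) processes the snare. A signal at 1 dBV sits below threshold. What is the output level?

Undershoot = 5 − 1 = 4 dB.
At 1:2.5, that expands to 10 dB under threshold.
Output = 5 − 10 = -5 dBV.

-5 dBV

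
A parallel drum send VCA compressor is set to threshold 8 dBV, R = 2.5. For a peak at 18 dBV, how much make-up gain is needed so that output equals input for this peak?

6 dB

The peak compresses to 8 + 10/2.5 = 12 dBV.
To reach 18 dBV requires 18 − 12 = 6 dB of make-up.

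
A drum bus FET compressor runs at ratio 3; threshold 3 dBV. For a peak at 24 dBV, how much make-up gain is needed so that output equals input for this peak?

The peak compresses to 3 + 21/3 = 10 dBV.
To reach 24 dBV requires 24 − 10 = 14 dB of make-up.

14 dB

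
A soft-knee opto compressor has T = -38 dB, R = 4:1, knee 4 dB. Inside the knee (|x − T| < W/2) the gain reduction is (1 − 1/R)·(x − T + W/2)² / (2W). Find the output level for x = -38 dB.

x − T + W/2 = -38 − (-38) + 2 = 2.
GR = (1 − 1/4) × 2² / 8 = 0.75 × 4 / 8 = 0.375 dB.
Output = -38 − 0.375 = -38.375 dB.

-38.375 dB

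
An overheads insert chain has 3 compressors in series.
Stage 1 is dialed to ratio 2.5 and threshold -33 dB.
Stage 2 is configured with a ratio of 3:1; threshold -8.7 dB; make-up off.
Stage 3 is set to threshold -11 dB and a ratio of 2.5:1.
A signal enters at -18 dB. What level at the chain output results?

-27 dB

Stage 1: 15 dB above -33 dB, reduced 2.5:1 to 6 dB above → -27 dB.
Stage 2: -27 dB ≤ -8.7 dB, so stage 2 doesn't engage; output -27 dB.
Stage 3: below threshold (-27 ≤ -11); passes unchanged; output -27 dB.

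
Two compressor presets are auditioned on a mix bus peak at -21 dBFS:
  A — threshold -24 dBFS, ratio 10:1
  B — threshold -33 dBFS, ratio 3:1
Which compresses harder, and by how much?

A: GR = 3 − 3/10 = 2.7 dB.
B: GR = 12 − 12/3 = 8 dB.
Difference: 5.3 dB in favour of B.

B, by 5.3 dB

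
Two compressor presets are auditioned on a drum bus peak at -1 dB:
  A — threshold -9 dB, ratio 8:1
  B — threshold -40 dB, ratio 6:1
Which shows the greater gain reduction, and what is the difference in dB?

B, by 25.5 dB

A: 8 dB over, compressed to 1 dB over, so 7 dB of GR.
B: 39 dB over, compressed to 6.5 dB over, so 32.5 dB of GR.
B applies 25.5 dB more gain reduction.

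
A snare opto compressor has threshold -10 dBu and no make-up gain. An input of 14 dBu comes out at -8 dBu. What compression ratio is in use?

12:1

Input overshoot = 14 − (-10) = 24 dB; output overshoot = -8 − (-10) = 2 dB.
Ratio = 24 / 2 = 12.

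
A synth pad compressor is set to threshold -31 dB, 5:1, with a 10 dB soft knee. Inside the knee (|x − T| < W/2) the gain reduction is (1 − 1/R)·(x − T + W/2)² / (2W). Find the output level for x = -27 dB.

-30.24 dB

x − T + W/2 = -27 − (-31) + 5 = 9.
GR = (1 − 1/5) × 9² / 20 = 0.8 × 81 / 20 = 3.24 dB.
Output = -27 − 3.24 = -30.24 dB.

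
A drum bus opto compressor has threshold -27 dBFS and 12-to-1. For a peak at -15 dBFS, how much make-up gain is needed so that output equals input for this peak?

11 dB

Overshoot 12 dB → 12/12 = 1 dB after compression, so the compressed level is -27 + 1 = -26 dBFS.
Make-up = target − compressed = -15 − (-26) = 11 dB.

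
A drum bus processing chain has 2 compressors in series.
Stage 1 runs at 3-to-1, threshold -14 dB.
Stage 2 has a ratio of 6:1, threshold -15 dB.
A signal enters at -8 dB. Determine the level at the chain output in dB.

Stage 1: 6 dB above -14 dB, reduced 3:1 to 2 dB above → -12 dB.
Stage 2: -12 dB is 3 dB over -15 dB; at 6:1 that becomes 0.5 dB over, giving -14.5 dB.

-14.5 dB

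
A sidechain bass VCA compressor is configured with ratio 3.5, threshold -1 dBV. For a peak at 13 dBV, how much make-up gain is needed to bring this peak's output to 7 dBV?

4 dB

Overshoot 14 dB → 14/3.5 = 4 dB after compression, so the compressed level is -1 + 4 = 3 dBV.
Make-up = target − compressed = 7 − 3 = 4 dB.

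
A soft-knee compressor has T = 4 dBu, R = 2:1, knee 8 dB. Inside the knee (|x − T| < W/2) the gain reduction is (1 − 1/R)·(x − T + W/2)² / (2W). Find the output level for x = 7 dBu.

5.46875 dBu

x − T + W/2 = 7 − 4 + 4 = 7.
GR = (1 − 1/2) × 7² / 16 = 0.5 × 49 / 16 = 1.53125 dB.
Output = 7 − 1.53125 = 5.46875 dBu.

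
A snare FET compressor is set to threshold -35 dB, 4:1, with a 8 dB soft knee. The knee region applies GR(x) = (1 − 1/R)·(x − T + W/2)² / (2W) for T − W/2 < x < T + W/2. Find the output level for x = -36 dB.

x − T + W/2 = -36 − (-35) + 4 = 3.
GR = (1 − 1/4) × 3² / 16 = 0.75 × 9 / 16 = 0.421875 dB.
Output = -36 − 0.421875 = -36.421875 dB.

-36.421875 dB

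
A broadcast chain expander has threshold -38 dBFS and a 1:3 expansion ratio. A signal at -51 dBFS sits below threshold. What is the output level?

-77 dBFS

The input is 13 dB below the -38 dBFS threshold.
A 1:3 expander multiplies undershoot by 3: 13 × 3 = 39 dB below threshold.
Output = -38 − 39 = -77 dBFS.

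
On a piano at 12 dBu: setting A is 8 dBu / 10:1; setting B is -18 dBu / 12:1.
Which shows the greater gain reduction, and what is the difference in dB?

A: GR = 4 − 4/10 = 3.6 dB.
B: GR = 30 − 30/12 = 27.5 dB.
Difference: 23.9 dB in favour of B.

B, by 23.9 dB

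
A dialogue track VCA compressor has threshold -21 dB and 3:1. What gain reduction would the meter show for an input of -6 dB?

Overshoot = -6 − (-21) = 15 dB.
After 3:1 compression the overshoot becomes 15/3 = 5 dB.
So the signal is attenuated by 15 − 5 = 10 dB.

10 dB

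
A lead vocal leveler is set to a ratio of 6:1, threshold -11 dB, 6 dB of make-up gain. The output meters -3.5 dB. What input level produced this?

Remove make-up: -3.5 − 6 = -9.5 dB.
That's 1.5 dB above the -11 dB threshold.
Undo the ratio: input overshoot = 1.5 × 6 = 9 dB, giving input = -2 dB.

-2 dB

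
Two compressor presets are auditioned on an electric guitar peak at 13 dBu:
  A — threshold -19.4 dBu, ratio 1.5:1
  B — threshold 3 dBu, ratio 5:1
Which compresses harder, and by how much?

A, by 2.8 dB

A: 32.4 dB over, compressed to 21.6 dB over, so 10.8 dB of GR.
B: 10 dB over, compressed to 2 dB over, so 8 dB of GR.
Difference: 2.8 dB in favour of A.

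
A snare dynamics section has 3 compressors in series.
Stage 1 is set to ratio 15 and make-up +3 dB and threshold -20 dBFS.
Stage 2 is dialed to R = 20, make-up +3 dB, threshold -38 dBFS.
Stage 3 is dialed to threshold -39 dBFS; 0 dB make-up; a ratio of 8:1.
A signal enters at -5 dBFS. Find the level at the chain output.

-38.3625 dBFS

Stage 1: 15 dB above -20 dBFS, reduced 15:1 to 1 dB above → -19 dBFS; +3 dB make-up → -16 dBFS.
Stage 2: overshoot 22 dB → 22/20 = 1.1 dB → -36.9 dBFS; +3 dB make-up → -33.9 dBFS.
Stage 3: 5.1 dB above -39 dBFS, reduced 8:1 to 0.6375 dB above → -38.3625 dBFS.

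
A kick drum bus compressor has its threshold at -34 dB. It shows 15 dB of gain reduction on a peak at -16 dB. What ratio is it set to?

Input overshoot = -16 − (-34) = 18 dB.
Output overshoot = 18 − 15 = 3 dB.
Ratio = input overshoot / output overshoot = 18 / 3 = 6.

6:1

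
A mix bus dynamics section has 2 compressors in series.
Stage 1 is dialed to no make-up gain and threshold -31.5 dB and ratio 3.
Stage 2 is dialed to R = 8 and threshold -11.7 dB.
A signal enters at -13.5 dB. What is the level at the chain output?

Stage 1: -13.5 dB is 18 dB over -31.5 dB; at 3:1 that becomes 6 dB over, giving -25.5 dB.
Stage 2: -25.5 dB ≤ -11.7 dB, so stage 2 doesn't engage; output -25.5 dB.

-25.5 dB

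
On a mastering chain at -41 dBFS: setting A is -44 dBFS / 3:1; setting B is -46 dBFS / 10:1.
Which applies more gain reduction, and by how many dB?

A: 3 dB over, compressed to 1 dB over, so 2 dB of GR.
B: 5 dB over, compressed to 0.5 dB over, so 4.5 dB of GR.
B applies 2.5 dB more gain reduction.

B, by 2.5 dB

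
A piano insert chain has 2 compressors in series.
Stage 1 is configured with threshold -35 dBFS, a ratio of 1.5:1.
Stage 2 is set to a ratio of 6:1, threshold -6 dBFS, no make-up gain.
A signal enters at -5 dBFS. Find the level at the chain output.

-15 dBFS

Stage 1: -5 dBFS is 30 dB over -35 dBFS; at 1.5:1 that becomes 20 dB over, giving -15 dBFS.
Stage 2: -15 dBFS ≤ -6 dBFS, so stage 2 doesn't engage; output -15 dBFS.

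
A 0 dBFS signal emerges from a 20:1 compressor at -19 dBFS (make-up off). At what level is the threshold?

-20 dBFS

Let T be the threshold. Output overshoot = (input overshoot)/R, so -19 − T = (0 − T)/20.
20·(-19 − T) = 0 − T → 19·T = -380 − 0 = -380.
T = -380/19 = -20 dBFS.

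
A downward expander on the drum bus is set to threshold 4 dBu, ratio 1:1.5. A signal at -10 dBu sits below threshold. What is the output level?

The input is 14 dB below the 4 dBu threshold.
A 1:1.5 expander multiplies undershoot by 1.5: 14 × 1.5 = 21 dB below threshold.
Output = 4 − 21 = -17 dBu.

-17 dBu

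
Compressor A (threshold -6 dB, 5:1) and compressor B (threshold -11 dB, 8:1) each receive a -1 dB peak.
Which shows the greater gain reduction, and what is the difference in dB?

A: overshoot 5 dB → output overshoot 1 dB → GR 4 dB.
B: overshoot 10 dB → output overshoot 1.25 dB → GR 8.75 dB.
B applies 4.75 dB more gain reduction.

B, by 4.75 dB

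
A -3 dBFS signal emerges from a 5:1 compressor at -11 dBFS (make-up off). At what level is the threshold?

-13 dBFS

Gain reduction = -3 − (-11) = 8 dB; output overshoot = GR / (R − 1) = 8 / 4 = 2 dB.
Threshold = output − output overshoot = -11 − 2 = -13 dBFS.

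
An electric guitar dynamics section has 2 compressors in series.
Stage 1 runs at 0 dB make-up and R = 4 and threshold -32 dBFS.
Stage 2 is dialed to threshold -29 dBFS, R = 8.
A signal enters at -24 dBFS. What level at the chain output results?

Stage 1: overshoot 8 dB → 8/4 = 2 dB → -30 dBFS.
Stage 2: -30 dBFS ≤ -29 dBFS, so stage 2 doesn't engage; output -30 dBFS.

-30 dBFS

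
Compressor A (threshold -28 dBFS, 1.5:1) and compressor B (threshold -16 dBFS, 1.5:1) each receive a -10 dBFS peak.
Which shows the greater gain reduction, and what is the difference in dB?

A: overshoot 18 dB → output overshoot 12 dB → GR 6 dB.
B: overshoot 6 dB → output overshoot 4 dB → GR 2 dB.
A reduces 4 dB more.

A, by 4 dB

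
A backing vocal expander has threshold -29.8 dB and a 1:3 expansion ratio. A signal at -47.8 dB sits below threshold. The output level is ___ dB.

Undershoot = (-29.8) − (-47.8) = 18 dB.
At 1:3, that expands to 54 dB under threshold.
Output = -29.8 − 54 = -83.8 dB.

-83.8 dB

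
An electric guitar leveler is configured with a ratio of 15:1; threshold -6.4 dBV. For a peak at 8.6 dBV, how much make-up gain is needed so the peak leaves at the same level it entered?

Without make-up, output = threshold + overshoot/15 = -6.4 + 1 = -5.4 dBV.
Gap to target: 14 dB.

14 dB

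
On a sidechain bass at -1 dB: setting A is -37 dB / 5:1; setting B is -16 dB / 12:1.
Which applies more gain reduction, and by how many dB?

A: overshoot 36 dB → output overshoot 7.2 dB → GR 28.8 dB.
B: overshoot 15 dB → output overshoot 1.25 dB → GR 13.75 dB.
A reduces 15.05 dB more.

A, by 15.05 dB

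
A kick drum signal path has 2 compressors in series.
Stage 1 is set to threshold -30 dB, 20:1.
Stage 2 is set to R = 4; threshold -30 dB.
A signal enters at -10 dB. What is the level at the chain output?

-29.75 dB

Stage 1: 20 dB above -30 dB, reduced 20:1 to 1 dB above → -29 dB.
Stage 2: overshoot 1 dB → 1/4 = 0.25 dB → -29.75 dB.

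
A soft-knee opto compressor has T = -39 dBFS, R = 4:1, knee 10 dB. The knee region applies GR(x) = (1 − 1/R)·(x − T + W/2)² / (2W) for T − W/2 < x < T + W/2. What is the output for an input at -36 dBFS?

-38.4 dBFS

x − T + W/2 = -36 − (-39) + 5 = 8.
GR = (1 − 1/4) × 8² / 20 = 0.75 × 64 / 20 = 2.4 dB.
Output = -36 − 2.4 = -38.4 dBFS.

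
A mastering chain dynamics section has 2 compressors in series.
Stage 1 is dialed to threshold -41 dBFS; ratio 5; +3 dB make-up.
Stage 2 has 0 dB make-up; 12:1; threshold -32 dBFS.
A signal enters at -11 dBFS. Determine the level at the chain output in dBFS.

-32 dBFS

Stage 1: -11 dBFS is 30 dB over -41 dBFS; at 5:1 that becomes 6 dB over, giving -35 dBFS; +3 dB make-up → -32 dBFS.
Stage 2: below threshold (-32 ≤ -32); passes unchanged; output -32 dBFS.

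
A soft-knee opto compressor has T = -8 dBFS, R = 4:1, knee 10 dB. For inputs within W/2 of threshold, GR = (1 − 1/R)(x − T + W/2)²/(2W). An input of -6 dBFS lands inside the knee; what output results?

-7.8375 dBFS

x − T + W/2 = -6 − (-8) + 5 = 7.
GR = (1 − 1/4) × 7² / 20 = 0.75 × 49 / 20 = 1.8375 dB.
Output = -6 − 1.8375 = -7.8375 dBFS.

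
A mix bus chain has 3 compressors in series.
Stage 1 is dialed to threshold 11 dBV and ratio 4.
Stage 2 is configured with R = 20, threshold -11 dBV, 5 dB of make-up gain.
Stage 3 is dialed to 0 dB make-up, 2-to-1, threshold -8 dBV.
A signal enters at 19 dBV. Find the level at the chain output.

Stage 1: 8 dB above 11 dBV, reduced 4:1 to 2 dB above → 13 dBV.
Stage 2: 13 dBV is 24 dB over -11 dBV; at 20:1 that becomes 1.2 dB over, giving -9.8 dBV; +5 dB make-up → -4.8 dBV.
Stage 3: overshoot 3.2 dB → 3.2/2 = 1.6 dB → -6.4 dBV.

-6.4 dBV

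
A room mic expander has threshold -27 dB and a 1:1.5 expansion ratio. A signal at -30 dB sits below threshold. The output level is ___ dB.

The input is 3 dB below the -27 dB threshold.
A 1:1.5 expander multiplies undershoot by 1.5: 3 × 1.5 = 4.5 dB below threshold.
Output = -27 − 4.5 = -31.5 dB.

-31.5 dB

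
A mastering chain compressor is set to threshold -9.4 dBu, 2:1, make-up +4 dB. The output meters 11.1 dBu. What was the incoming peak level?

Remove make-up: 11.1 − 4 = 7.1 dBu.
That's 16.5 dB above the -9.4 dBu threshold.
Undo the ratio: input overshoot = 16.5 × 2 = 33 dB, giving input = 23.6 dBu.

23.6 dBu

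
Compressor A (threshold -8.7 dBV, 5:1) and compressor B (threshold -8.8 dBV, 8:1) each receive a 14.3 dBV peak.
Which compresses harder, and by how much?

B, by 1.8125 dB

A: overshoot 23 dB → output overshoot 4.6 dB → GR 18.4 dB.
B: overshoot 23.1 dB → output overshoot 2.8875 dB → GR 20.2125 dB.
B applies 1.8125 dB more gain reduction.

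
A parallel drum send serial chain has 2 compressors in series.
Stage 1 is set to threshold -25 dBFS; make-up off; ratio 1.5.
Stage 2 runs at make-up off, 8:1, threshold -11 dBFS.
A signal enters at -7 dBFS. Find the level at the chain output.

-13 dBFS

Stage 1: 18 dB above -25 dBFS, reduced 1.5:1 to 12 dB above → -13 dBFS.
Stage 2: below threshold (-13 ≤ -11); passes unchanged; output -13 dBFS.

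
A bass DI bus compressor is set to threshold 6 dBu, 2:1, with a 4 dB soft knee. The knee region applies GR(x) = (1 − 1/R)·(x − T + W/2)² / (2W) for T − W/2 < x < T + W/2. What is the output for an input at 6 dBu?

5.75 dBu

x − T + W/2 = 6 − 6 + 2 = 2.
GR = (1 − 1/2) × 2² / 8 = 0.5 × 4 / 8 = 0.25 dB.
Output = 6 − 0.25 = 5.75 dBu.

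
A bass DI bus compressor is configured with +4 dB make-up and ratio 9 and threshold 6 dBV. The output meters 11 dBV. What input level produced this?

Before make-up, the level was 11 − 4 = 7 dBV.
That's 1 dB above the 6 dBV threshold.
Input overshoot = R × output overshoot = 9 dB → input = 6 + 9 = 15 dBV.

15 dBV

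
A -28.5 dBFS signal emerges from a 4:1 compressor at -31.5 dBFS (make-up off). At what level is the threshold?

-32.5 dBFS

Input is 4 dB above T (since output overshoot × R = input overshoot: (-31.5 − T)·4 = -28.5 − T gives T = -32.5 dBFS).
Check: -32.5 + (-28.5 − (-32.5))/4 = -32.5 + 1 = -31.5 dBFS. ✓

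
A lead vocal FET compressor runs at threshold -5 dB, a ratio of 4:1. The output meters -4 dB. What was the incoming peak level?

The compressed level sits -4 − (-5) = 1 dB over threshold.
Before 4:1 compression the overshoot was 1 × 4 = 4 dB, so input = -5 + 4 = -1 dB.

-1 dB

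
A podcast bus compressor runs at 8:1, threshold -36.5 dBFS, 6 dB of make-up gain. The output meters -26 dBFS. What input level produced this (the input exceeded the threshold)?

-0.5 dBFS

Stripping the +6 dB make-up gives -32 dBFS at the gain stage.
Post-compression overshoot = -32 − (-36.5) = 4.5 dB.
Input overshoot = R × output overshoot = 36 dB → input = -36.5 + 36 = -0.5 dBFS.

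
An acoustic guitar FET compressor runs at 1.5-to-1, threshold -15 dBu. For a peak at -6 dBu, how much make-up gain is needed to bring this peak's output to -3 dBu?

6 dB

Without make-up, output = threshold + overshoot/1.5 = -15 + 6 = -9 dBu.
Gap to target: 6 dB.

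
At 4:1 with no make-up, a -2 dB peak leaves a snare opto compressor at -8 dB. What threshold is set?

-10 dB

Let T be the threshold. Output overshoot = (input overshoot)/R, so -8 − T = (-2 − T)/4.
4·(-8 − T) = -2 − T → 3·T = -32 − (-2) = -30.
T = -30/3 = -10 dB.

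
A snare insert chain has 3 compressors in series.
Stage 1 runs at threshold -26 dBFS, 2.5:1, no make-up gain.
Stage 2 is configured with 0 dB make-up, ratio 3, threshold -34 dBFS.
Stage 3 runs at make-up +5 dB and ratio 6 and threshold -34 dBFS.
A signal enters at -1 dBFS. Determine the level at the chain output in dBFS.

Stage 1: 25 dB above -26 dBFS, reduced 2.5:1 to 10 dB above → -16 dBFS.
Stage 2: overshoot 18 dB → 18/3 = 6 dB → -28 dBFS.
Stage 3: -28 dBFS is 6 dB over -34 dBFS; at 6:1 that becomes 1 dB over, giving -33 dBFS; +5 dB make-up → -28 dBFS.

-28 dBFS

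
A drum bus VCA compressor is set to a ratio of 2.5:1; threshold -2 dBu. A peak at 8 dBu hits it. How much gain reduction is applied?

Overshoot = 8 − (-2) = 10 dB.
After 2.5:1 compression the overshoot becomes 10/2.5 = 4 dB.
Gain reduction = 10 − 4 = 6 dB.

6 dB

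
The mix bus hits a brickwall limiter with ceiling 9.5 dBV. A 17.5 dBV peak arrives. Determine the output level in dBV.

A brickwall limiter is an ∞:1 compressor: any input above the ceiling is clamped to 9.5 dBV.

9.5 dBV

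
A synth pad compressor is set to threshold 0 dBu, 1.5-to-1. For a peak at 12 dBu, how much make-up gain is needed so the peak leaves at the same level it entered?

The peak compresses to 0 + 12/1.5 = 8 dBu.
To reach 12 dBu requires 12 − 8 = 4 dB of make-up.

4 dB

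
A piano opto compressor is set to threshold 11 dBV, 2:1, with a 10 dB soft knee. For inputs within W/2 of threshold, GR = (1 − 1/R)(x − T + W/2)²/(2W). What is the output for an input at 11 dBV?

x − T + W/2 = 11 − 11 + 5 = 5.
GR = (1 − 1/2) × 5² / 20 = 0.5 × 25 / 20 = 0.625 dB.
Output = 11 − 0.625 = 10.375 dBV.

10.375 dBV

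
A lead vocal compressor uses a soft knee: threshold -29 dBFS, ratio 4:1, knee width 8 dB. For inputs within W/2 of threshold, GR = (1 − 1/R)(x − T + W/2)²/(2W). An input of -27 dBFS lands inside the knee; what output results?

x − T + W/2 = -27 − (-29) + 4 = 6.
GR = (1 − 1/4) × 6² / 16 = 0.75 × 36 / 16 = 1.6875 dB.
Output = -27 − 1.6875 = -28.6875 dBFS.

-28.6875 dBFS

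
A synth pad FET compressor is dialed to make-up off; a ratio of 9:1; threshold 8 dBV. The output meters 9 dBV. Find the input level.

Post-compression overshoot = 9 − 8 = 1 dB.
Before 9:1 compression the overshoot was 1 × 9 = 9 dB, so input = 8 + 9 = 17 dBV.

17 dBV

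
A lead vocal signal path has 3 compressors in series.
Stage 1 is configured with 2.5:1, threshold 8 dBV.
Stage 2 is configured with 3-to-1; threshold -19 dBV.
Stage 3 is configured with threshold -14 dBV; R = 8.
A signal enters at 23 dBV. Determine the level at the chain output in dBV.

Stage 1: overshoot 15 dB → 15/2.5 = 6 dB → 14 dBV.
Stage 2: overshoot 33 dB → 33/3 = 11 dB → -8 dBV.
Stage 3: 6 dB above -14 dBV, reduced 8:1 to 0.75 dB above → -13.25 dBV.

-13.25 dBV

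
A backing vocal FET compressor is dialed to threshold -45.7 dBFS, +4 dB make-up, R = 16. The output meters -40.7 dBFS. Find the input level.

-29.7 dBFS

Remove make-up: -40.7 − 4 = -44.7 dBFS.
Post-compression overshoot = -44.7 − (-45.7) = 1 dB.
Input overshoot = R × output overshoot = 16 dB → input = -45.7 + 16 = -29.7 dBFS.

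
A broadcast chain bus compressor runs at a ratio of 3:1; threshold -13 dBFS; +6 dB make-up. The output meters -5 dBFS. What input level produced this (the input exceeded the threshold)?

-7 dBFS

Remove make-up: -5 − 6 = -11 dBFS.
Post-compression overshoot = -11 − (-13) = 2 dB.
Input overshoot = R × output overshoot = 6 dB → input = -13 + 6 = -7 dBFS.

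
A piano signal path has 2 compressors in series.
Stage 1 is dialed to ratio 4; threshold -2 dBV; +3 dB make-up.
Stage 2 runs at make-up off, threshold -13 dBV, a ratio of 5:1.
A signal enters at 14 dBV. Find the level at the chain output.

Stage 1: 14 dBV is 16 dB over -2 dBV; at 4:1 that becomes 4 dB over, giving 2 dBV; +3 dB make-up → 5 dBV.
Stage 2: 18 dB above -13 dBV, reduced 5:1 to 3.6 dB above → -9.4 dBV.

-9.4 dBV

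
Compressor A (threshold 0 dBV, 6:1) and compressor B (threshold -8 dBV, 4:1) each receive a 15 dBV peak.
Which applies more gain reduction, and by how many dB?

B, by 4.75 dB

A: 15 dB over, compressed to 2.5 dB over, so 12.5 dB of GR.
B: 23 dB over, compressed to 5.75 dB over, so 17.25 dB of GR.
B reduces 4.75 dB more.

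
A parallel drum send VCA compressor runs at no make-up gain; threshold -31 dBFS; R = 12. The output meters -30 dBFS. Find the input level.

The compressed level sits -30 − (-31) = 1 dB over threshold.
Before 12:1 compression the overshoot was 1 × 12 = 12 dB, so input = -31 + 12 = -19 dBFS.

-19 dBFS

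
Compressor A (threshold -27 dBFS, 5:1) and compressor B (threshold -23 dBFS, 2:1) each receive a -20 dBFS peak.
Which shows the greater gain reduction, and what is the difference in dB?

A, by 4.1 dB

A: overshoot 7 dB → output overshoot 1.4 dB → GR 5.6 dB.
B: overshoot 3 dB → output overshoot 1.5 dB → GR 1.5 dB.
A applies 4.1 dB more gain reduction.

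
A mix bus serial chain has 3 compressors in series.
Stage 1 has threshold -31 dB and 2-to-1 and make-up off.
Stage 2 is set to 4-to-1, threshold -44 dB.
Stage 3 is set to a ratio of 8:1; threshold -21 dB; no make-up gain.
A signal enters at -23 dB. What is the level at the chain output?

-39.75 dB

Stage 1: -23 dB is 8 dB over -31 dB; at 2:1 that becomes 4 dB over, giving -27 dB.
Stage 2: -27 dB is 17 dB over -44 dB; at 4:1 that becomes 4.25 dB over, giving -39.75 dB.
Stage 3: below threshold (-39.75 ≤ -21); passes unchanged; output -39.75 dB.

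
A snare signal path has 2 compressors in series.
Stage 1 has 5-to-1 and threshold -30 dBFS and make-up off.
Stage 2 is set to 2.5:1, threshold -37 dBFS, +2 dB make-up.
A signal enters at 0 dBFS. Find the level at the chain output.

-29.8 dBFS

Stage 1: 30 dB above -30 dBFS, reduced 5:1 to 6 dB above → -24 dBFS.
Stage 2: 13 dB above -37 dBFS, reduced 2.5:1 to 5.2 dB above → -31.8 dBFS; +2 dB make-up → -29.8 dBFS.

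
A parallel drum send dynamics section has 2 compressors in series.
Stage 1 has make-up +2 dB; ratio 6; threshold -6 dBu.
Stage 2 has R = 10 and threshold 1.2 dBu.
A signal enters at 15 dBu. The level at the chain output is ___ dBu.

Stage 1: 21 dB above -6 dBu, reduced 6:1 to 3.5 dB above → -2.5 dBu; +2 dB make-up → -0.5 dBu.
Stage 2: below threshold (-0.5 ≤ 1.2); passes unchanged; output -0.5 dBu.

-0.5 dBu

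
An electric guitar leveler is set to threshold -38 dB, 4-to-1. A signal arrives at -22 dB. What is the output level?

Overshoot: -22 − (-38) = 16 dB.
At 4:1 the overshoot is divided by 4, leaving 4 dB above threshold.
So the level is -38 + 4 = -34 dB.

-34 dB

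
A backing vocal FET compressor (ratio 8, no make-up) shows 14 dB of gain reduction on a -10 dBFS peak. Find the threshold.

-26 dBFS

Gain reduction = -10 − (-24) = 14 dB; output overshoot = GR / (R − 1) = 14 / 7 = 2 dB.
Threshold = output − output overshoot = -24 − 2 = -26 dBFS.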